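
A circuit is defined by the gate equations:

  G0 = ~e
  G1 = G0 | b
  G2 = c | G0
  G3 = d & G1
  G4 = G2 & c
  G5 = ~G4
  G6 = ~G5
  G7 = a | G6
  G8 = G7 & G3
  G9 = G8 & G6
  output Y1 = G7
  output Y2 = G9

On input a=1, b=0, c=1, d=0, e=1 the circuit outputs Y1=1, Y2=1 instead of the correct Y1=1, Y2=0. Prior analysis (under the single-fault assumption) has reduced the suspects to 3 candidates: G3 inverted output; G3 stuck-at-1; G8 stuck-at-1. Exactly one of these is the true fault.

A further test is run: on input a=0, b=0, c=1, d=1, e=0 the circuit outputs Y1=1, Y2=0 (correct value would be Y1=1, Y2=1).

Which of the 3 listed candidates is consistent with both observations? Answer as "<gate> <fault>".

Evaluate each candidate on input a=0, b=0, c=1, d=1, e=0:
  G3 inverted output: G0=1, G1=1, G2=1, G3=0 [inverted output], G4=1, G5=0, G6=1, G7=1, G8=0, G9=0 → Y1=1, Y2=0 — matches
  G3 stuck-at-1: G0=1, G1=1, G2=1, G3=1 [stuck-at-1], G4=1, G5=0, G6=1, G7=1, G8=1, G9=1 → Y1=1, Y2=1 — eliminated
  G8 stuck-at-1: G0=1, G1=1, G2=1, G3=1, G4=1, G5=0, G6=1, G7=1, G8=1 [stuck-at-1], G9=1 → Y1=1, Y2=1 — eliminated
Only G3 inverted output reproduces the observed Y1=1, Y2=0.

G3 inverted output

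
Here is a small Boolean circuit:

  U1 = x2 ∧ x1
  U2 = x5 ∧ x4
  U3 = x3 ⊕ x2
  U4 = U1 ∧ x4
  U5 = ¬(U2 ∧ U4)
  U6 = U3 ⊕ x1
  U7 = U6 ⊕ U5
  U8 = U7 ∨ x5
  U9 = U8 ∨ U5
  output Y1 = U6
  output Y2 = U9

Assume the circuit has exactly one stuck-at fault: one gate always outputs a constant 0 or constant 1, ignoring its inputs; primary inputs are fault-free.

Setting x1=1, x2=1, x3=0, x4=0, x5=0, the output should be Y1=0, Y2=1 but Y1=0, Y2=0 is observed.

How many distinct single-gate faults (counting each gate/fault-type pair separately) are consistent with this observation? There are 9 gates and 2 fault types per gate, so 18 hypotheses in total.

Fault-free: U1=1, U2=0, U3=1, U4=0, U5=1, U6=0, U7=1, U8=1, U9=1 → Y1=0, Y2=1. Observed Y1=0, Y2=0.
  U1: none of the 2 fault types match ✗
  U2: none of the 2 fault types match ✗
  U3: none of the 2 fault types match ✗
  U4: none of the 2 fault types match ✗
  U5: stuck-at-0 ✓; others ✗
  U6: none of the 2 fault types match ✗
  U7: none of the 2 fault types match ✗
  U8: none of the 2 fault types match ✗
  U9: stuck-at-0 ✓; others ✗
Consistent faults: {U5 stuck-at-0, U9 stuck-at-0} — 2 in all.

2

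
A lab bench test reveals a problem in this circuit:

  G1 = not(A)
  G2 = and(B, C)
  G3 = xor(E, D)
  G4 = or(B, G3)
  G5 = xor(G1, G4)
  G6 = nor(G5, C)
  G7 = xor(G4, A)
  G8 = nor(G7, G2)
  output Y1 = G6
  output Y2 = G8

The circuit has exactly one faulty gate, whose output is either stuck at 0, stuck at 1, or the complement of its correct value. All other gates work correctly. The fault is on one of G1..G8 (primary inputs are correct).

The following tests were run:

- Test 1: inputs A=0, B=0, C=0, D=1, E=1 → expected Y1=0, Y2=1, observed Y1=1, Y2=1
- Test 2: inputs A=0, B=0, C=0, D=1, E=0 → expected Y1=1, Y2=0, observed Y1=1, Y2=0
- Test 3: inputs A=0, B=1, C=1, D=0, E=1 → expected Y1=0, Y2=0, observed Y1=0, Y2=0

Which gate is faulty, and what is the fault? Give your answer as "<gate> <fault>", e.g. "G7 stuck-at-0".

Fault-free values for test 1 (A=0, B=0, C=0, D=1, E=1): G1=1, G2=0, G3=0, G4=0, G5=1, G6=0, G7=0, G8=1, giving Y1=0, Y2=1. Observed Y1=1, Y2=1.
Test 1: faults giving observed Y1=1, Y2=1 are {G1 stuck-at-0, G1 inverted output, G5 stuck-at-0, G5 inverted output, G6 stuck-at-1, G6 inverted output}.
Test 2 (A=0, B=0, C=0, D=1, E=0): fault-free G1=1, G2=0, G3=1, G4=1, G5=0, G6=1, G7=1, G8=0 → Y1=1, Y2=0; observed Y1=1, Y2=0. Eliminates G1 stuck-at-0, G1 inverted output, G5 inverted output, G6 inverted output.
Test 3 (A=0, B=1, C=1, D=0, E=1): fault-free G1=1, G2=1, G3=1, G4=1, G5=0, G6=0, G7=1, G8=0 → Y1=0, Y2=0; observed Y1=0, Y2=0. Eliminates G6 stuck-at-1.
Only G5 stuck-at-0 is consistent with every test.

G5 stuck-at-0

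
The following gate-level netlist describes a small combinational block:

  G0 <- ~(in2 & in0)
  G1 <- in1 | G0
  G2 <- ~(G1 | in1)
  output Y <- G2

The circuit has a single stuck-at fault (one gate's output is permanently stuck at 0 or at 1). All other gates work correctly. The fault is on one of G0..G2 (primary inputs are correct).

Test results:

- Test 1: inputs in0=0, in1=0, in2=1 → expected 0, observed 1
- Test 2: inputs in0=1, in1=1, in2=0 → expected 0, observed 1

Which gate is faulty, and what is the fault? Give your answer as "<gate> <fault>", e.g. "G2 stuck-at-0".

Fault-free values for test 1 (in0=0, in1=0, in2=1): G0=1, G1=1, G2=0, giving Y=0. Observed 1.
Test 1: faults giving observed 1 are {G0 stuck-at-0, G1 stuck-at-0, G2 stuck-at-1}.
Test 2 (in0=1, in1=1, in2=0): fault-free G0=1, G1=1, G2=0 → 0; observed 1. Eliminates G0 stuck-at-0, G1 stuck-at-0.
Only G2 stuck-at-1 is consistent with every test.

G2 stuck-at-1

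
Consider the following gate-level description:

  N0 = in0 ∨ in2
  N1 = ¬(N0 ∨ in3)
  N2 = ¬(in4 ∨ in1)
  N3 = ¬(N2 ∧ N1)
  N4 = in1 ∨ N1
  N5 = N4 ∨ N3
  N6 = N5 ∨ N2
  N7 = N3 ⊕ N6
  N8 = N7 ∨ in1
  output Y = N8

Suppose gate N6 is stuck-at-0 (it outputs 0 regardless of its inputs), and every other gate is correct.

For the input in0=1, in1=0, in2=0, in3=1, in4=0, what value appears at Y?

1

Propagate with N6 forced: N0=1, N1=0, N2=1, N3=1, N4=0, N5=1, N6=0 [stuck-at-0], N7=1, N8=1.
So Y = 1. (Without the fault it would be 0.)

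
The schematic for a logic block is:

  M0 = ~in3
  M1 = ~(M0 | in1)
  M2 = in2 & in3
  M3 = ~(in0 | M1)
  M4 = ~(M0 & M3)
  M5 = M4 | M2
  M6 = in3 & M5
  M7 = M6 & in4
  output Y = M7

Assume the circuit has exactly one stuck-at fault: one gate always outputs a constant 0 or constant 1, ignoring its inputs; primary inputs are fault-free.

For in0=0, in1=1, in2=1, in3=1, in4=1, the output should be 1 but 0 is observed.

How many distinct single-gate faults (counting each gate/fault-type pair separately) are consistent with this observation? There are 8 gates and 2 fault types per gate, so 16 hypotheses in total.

3

Fault-free: M0=0, M1=0, M2=1, M3=1, M4=1, M5=1, M6=1, M7=1 → 1. Observed 0.
  M0: none of the 2 fault types match ✗
  M1: none of the 2 fault types match ✗
  M2: none of the 2 fault types match ✗
  M3: none of the 2 fault types match ✗
  M4: none of the 2 fault types match ✗
  M5: stuck-at-0 ✓; others ✗
  M6: stuck-at-0 ✓; others ✗
  M7: stuck-at-0 ✓; others ✗
Consistent faults: {M5 stuck-at-0, M6 stuck-at-0, M7 stuck-at-0} — 3 in all.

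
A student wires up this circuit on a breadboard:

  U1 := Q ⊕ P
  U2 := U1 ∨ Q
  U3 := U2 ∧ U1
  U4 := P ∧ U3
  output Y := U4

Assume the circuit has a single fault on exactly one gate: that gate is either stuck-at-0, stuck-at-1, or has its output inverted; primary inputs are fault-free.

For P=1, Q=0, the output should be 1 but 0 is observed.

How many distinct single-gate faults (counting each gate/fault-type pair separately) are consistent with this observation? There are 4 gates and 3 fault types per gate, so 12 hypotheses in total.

8

Fault-free: U1=1, U2=1, U3=1, U4=1 → 1. Observed 0.
  U1 stuck-at-0: output 0 ✓
  U1 stuck-at-1: output 1 ✗
  U1 inverted output: output 0 ✓
  U2 stuck-at-0: output 0 ✓
  U2 stuck-at-1: output 1 ✗
  U2 inverted output: output 0 ✓
  U3 stuck-at-0: output 0 ✓
  U3 stuck-at-1: output 1 ✗
  U3 inverted output: output 0 ✓
  U4 stuck-at-0: output 0 ✓
  U4 stuck-at-1: output 1 ✗
  U4 inverted output: output 0 ✓
Consistent faults: {U1 stuck-at-0, U1 inverted output, U2 stuck-at-0, U2 inverted output, U3 stuck-at-0, U3 inverted output, U4 stuck-at-0, U4 inverted output} — 8 in all.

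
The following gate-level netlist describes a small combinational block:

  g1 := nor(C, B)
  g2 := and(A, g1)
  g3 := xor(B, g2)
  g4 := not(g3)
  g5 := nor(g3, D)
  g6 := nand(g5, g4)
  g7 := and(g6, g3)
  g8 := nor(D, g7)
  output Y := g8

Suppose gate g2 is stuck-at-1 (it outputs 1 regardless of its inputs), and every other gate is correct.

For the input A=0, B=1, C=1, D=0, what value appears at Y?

1

Propagate with g2 forced: g1=0, g2=1 [stuck-at-1], g3=0, g4=1, g5=1, g6=0, g7=0, g8=1.
So Y = 1. (Without the fault it would be 0.)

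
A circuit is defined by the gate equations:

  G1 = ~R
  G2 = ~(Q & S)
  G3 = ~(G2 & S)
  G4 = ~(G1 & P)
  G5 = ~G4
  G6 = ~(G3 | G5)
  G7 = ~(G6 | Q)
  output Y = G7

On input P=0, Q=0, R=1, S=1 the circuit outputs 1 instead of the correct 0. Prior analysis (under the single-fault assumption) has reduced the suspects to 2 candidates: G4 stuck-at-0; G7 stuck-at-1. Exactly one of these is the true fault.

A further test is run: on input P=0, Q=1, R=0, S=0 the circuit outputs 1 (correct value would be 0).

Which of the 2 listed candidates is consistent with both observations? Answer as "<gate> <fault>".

Evaluate each candidate on input P=0, Q=1, R=0, S=0:
  G4 stuck-at-0: G1=1, G2=1, G3=1, G4=0 [stuck-at-0], G5=1, G6=0, G7=0 → 0 — eliminated
  G7 stuck-at-1: G1=1, G2=1, G3=1, G4=1, G5=0, G6=0, G7=1 [stuck-at-1] → 1 — matches
Only G7 stuck-at-1 reproduces the observed 1.

G7 stuck-at-1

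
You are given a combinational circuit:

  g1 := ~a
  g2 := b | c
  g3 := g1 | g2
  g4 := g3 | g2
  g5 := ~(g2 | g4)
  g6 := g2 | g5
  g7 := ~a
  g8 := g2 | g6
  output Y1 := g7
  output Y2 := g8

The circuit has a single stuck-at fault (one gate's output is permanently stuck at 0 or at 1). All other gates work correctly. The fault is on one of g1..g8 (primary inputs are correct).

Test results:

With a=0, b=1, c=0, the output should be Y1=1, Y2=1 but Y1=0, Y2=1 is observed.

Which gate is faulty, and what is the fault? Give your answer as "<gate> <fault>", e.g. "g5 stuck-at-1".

g7 stuck-at-0

Fault-free values for test 1 (a=0, b=1, c=0): g1=1, g2=1, g3=1, g4=1, g5=0, g6=1, g7=1, g8=1, giving Y1=1, Y2=1. Observed Y1=0, Y2=1.
Test 1: faults giving observed Y1=0, Y2=1 are {g7 stuck-at-0}.
Only g7 stuck-at-0 is consistent with every test.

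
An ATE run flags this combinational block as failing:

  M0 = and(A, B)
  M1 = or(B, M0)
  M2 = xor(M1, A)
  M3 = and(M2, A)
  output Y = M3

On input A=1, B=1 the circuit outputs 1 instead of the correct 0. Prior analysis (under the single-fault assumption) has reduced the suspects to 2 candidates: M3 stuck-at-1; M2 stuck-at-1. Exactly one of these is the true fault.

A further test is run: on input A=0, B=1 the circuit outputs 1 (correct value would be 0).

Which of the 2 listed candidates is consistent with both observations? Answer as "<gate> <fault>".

Evaluate each candidate on input A=0, B=1:
  M3 stuck-at-1: M0=0, M1=1, M2=1, M3=1 [stuck-at-1] → 1 — matches
  M2 stuck-at-1: M0=0, M1=1, M2=1 [stuck-at-1], M3=0 → 0 — eliminated
Only M3 stuck-at-1 reproduces the observed 1.

M3 stuck-at-1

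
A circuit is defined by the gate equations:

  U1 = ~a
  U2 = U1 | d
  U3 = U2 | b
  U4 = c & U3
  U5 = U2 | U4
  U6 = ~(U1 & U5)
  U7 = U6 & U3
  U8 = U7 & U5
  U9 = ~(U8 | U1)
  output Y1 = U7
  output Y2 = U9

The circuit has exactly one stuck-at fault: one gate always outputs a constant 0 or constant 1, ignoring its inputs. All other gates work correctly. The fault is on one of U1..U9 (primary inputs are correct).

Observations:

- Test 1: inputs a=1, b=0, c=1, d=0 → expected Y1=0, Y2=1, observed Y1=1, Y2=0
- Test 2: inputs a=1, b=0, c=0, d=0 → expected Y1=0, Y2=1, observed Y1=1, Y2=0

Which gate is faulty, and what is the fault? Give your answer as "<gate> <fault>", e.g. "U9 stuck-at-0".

Fault-free values for test 1 (a=1, b=0, c=1, d=0): U1=0, U2=0, U3=0, U4=0, U5=0, U6=1, U7=0, U8=0, U9=1, giving Y1=0, Y2=1. Observed Y1=1, Y2=0.
Test 1: faults giving observed Y1=1, Y2=0 are {U2 stuck-at-1, U3 stuck-at-1}.
Test 2 (a=1, b=0, c=0, d=0): fault-free U1=0, U2=0, U3=0, U4=0, U5=0, U6=1, U7=0, U8=0, U9=1 → Y1=0, Y2=1; observed Y1=1, Y2=0. Eliminates U3 stuck-at-1.
Only U2 stuck-at-1 is consistent with every test.

U2 stuck-at-1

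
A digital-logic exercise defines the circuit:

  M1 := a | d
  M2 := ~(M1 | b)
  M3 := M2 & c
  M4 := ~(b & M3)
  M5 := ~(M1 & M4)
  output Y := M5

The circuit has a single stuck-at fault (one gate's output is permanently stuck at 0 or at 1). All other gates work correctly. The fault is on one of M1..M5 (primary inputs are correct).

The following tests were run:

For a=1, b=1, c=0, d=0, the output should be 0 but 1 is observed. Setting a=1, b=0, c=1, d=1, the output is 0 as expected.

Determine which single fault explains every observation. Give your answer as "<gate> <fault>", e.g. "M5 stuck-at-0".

Fault-free values for test 1 (a=1, b=1, c=0, d=0): M1=1, M2=0, M3=0, M4=1, M5=0, giving Y=0. Observed 1.
Test 1: faults giving observed 1 are {M1 stuck-at-0, M3 stuck-at-1, M4 stuck-at-0, M5 stuck-at-1}.
Test 2 (a=1, b=0, c=1, d=1): fault-free M1=1, M2=0, M3=0, M4=1, M5=0 → 0; observed 0. Eliminates M1 stuck-at-0, M4 stuck-at-0, M5 stuck-at-1.
Only M3 stuck-at-1 is consistent with every test.

M3 stuck-at-1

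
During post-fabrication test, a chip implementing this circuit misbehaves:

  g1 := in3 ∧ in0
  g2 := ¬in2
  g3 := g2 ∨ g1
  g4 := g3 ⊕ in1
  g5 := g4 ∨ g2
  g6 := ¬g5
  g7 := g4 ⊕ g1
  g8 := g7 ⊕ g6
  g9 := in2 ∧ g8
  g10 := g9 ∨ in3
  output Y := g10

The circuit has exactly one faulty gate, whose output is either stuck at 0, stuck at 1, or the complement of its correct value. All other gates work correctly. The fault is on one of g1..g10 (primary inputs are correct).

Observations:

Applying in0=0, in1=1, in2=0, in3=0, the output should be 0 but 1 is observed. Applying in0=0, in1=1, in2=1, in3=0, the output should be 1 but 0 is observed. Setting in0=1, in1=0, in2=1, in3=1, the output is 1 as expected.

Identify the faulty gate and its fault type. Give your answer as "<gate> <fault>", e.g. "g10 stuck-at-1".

Fault-free values for test 1 (in0=0, in1=1, in2=0, in3=0): g1=0, g2=1, g3=1, g4=0, g5=1, g6=0, g7=0, g8=0, g9=0, g10=0, giving Y=0. Observed 1.
Test 1: faults giving observed 1 are {g9 stuck-at-1, g9 inverted output, g10 stuck-at-1, g10 inverted output}.
Test 2 (in0=0, in1=1, in2=1, in3=0): fault-free g1=0, g2=0, g3=0, g4=1, g5=1, g6=0, g7=1, g8=1, g9=1, g10=1 → 1; observed 0. Eliminates g9 stuck-at-1, g10 stuck-at-1.
Test 3 (in0=1, in1=0, in2=1, in3=1): fault-free g1=1, g2=0, g3=1, g4=1, g5=1, g6=0, g7=0, g8=0, g9=0, g10=1 → 1; observed 1. Eliminates g10 inverted output.
Only g9 inverted output is consistent with every test.

g9 inverted output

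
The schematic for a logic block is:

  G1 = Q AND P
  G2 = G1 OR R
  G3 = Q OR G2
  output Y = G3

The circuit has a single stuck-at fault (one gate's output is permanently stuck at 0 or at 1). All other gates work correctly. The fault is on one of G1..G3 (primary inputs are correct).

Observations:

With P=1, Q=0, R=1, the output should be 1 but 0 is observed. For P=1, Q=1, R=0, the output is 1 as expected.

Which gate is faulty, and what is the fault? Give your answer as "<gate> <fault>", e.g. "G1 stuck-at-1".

Fault-free values for test 1 (P=1, Q=0, R=1): G1=0, G2=1, G3=1, giving Y=1. Observed 0.
Test 1: faults giving observed 0 are {G2 stuck-at-0, G3 stuck-at-0}.
Test 2 (P=1, Q=1, R=0): fault-free G1=1, G2=1, G3=1 → 1; observed 1. Eliminates G3 stuck-at-0.
Only G2 stuck-at-0 is consistent with every test.

G2 stuck-at-0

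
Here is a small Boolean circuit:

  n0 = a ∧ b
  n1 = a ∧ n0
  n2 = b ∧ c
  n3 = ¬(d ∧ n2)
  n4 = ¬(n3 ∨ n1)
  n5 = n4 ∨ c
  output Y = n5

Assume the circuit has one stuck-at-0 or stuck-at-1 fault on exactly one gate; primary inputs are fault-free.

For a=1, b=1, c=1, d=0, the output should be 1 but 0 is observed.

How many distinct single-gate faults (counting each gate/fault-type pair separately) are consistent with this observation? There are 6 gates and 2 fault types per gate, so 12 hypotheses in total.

1

Fault-free: n0=1, n1=1, n2=1, n3=1, n4=0, n5=1 → 1. Observed 0.
  n0 stuck-at-0: output 1 ✗
  n0 stuck-at-1: output 1 ✗
  n1 stuck-at-0: output 1 ✗
  n1 stuck-at-1: output 1 ✗
  n2 stuck-at-0: output 1 ✗
  n2 stuck-at-1: output 1 ✗
  n3 stuck-at-0: output 1 ✗
  n3 stuck-at-1: output 1 ✗
  n4 stuck-at-0: output 1 ✗
  n4 stuck-at-1: output 1 ✗
  n5 stuck-at-0: output 0 ✓
  n5 stuck-at-1: output 1 ✗
Consistent faults: {n5 stuck-at-0} — 1 in all.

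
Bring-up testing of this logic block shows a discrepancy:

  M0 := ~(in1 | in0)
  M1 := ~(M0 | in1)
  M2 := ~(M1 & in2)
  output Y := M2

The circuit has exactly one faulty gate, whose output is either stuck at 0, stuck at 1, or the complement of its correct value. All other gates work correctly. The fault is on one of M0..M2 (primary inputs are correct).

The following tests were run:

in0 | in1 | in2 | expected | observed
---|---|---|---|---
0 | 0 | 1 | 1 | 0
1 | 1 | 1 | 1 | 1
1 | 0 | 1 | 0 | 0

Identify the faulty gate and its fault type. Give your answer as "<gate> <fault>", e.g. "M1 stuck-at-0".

M0 stuck-at-0

Fault-free values for test 1 (in0=0, in1=0, in2=1): M0=1, M1=0, M2=1, giving Y=1. Observed 0.
Test 1: faults giving observed 0 are {M0 stuck-at-0, M0 inverted output, M1 stuck-at-1, M1 inverted output, M2 stuck-at-0, M2 inverted output}.
Test 2 (in0=1, in1=1, in2=1): fault-free M0=0, M1=0, M2=1 → 1; observed 1. Eliminates M1 stuck-at-1, M1 inverted output, M2 stuck-at-0, M2 inverted output.
Test 3 (in0=1, in1=0, in2=1): fault-free M0=0, M1=1, M2=0 → 0; observed 0. Eliminates M0 inverted output.
Only M0 stuck-at-0 is consistent with every test.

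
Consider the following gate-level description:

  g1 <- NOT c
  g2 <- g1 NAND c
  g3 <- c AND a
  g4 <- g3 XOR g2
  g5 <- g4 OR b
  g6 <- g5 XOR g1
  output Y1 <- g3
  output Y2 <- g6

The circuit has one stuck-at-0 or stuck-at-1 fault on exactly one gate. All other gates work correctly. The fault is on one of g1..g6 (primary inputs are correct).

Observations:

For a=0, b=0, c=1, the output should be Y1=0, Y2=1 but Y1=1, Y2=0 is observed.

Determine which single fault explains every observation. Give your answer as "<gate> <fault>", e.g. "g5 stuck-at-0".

g3 stuck-at-1

Fault-free values for test 1 (a=0, b=0, c=1): g1=0, g2=1, g3=0, g4=1, g5=1, g6=1, giving Y1=0, Y2=1. Observed Y1=1, Y2=0.
Test 1: faults giving observed Y1=1, Y2=0 are {g3 stuck-at-1}.
Only g3 stuck-at-1 is consistent with every test.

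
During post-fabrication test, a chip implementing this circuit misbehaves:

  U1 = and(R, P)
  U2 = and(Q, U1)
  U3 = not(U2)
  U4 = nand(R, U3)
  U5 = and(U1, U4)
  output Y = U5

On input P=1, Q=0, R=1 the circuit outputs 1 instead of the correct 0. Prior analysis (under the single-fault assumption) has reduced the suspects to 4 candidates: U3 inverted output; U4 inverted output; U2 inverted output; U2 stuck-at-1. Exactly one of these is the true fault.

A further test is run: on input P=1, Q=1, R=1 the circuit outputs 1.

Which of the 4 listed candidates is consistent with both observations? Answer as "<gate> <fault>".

U2 stuck-at-1

Evaluate each candidate on input P=1, Q=1, R=1:
  U3 inverted output: U1=1, U2=1, U3=1 [inverted output], U4=0, U5=0 → 0 — eliminated
  U4 inverted output: U1=1, U2=1, U3=0, U4=0 [inverted output], U5=0 → 0 — eliminated
  U2 inverted output: U1=1, U2=0 [inverted output], U3=1, U4=0, U5=0 → 0 — eliminated
  U2 stuck-at-1: U1=1, U2=1 [stuck-at-1], U3=0, U4=1, U5=1 → 1 — matches
Only U2 stuck-at-1 reproduces the observed 1.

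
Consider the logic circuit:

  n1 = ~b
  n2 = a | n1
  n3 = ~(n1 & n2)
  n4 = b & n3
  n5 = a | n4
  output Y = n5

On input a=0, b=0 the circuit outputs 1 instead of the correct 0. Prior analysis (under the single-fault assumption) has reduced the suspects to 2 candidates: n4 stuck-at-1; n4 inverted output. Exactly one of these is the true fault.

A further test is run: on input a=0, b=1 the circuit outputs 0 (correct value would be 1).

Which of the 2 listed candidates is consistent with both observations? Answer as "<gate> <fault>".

n4 inverted output

Evaluate each candidate on input a=0, b=1:
  n4 stuck-at-1: n1=0, n2=0, n3=1, n4=1 [stuck-at-1], n5=1 → 1 — eliminated
  n4 inverted output: n1=0, n2=0, n3=1, n4=0 [inverted output], n5=0 → 0 — matches
Only n4 inverted output reproduces the observed 0.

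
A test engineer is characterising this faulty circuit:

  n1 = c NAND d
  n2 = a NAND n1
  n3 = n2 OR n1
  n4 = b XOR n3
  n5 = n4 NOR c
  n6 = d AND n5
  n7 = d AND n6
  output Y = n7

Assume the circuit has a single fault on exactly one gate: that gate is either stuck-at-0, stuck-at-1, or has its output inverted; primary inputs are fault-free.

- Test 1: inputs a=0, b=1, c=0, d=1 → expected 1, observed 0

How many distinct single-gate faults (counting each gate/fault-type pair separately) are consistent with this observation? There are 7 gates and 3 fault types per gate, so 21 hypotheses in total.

10

Fault-free: n1=1, n2=1, n3=1, n4=0, n5=1, n6=1, n7=1 → 1. Observed 0.
  n1: none of the 3 fault types match ✗
  n2: none of the 3 fault types match ✗
  n3: stuck-at-0, inverted output ✓; others ✗
  n4: stuck-at-1, inverted output ✓; others ✗
  n5: stuck-at-0, inverted output ✓; others ✗
  n6: stuck-at-0, inverted output ✓; others ✗
  n7: stuck-at-0, inverted output ✓; others ✗
Consistent faults: {n3 stuck-at-0, n3 inverted output, n4 stuck-at-1, n4 inverted output, n5 stuck-at-0, n5 inverted output, n6 stuck-at-0, n6 inverted output, n7 stuck-at-0, n7 inverted output} — 10 in all.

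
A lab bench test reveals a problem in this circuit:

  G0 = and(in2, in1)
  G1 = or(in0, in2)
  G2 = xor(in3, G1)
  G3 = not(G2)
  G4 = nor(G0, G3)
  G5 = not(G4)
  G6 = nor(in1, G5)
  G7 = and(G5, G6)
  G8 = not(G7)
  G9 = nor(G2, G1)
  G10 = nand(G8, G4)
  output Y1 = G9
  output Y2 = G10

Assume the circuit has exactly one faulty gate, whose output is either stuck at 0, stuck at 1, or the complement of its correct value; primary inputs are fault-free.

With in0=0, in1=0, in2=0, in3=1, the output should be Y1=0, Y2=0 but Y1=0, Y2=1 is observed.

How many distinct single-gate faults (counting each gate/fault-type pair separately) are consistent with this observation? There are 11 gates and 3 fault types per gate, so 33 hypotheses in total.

14

Fault-free: G0=0, G1=0, G2=1, G3=0, G4=1, G5=0, G6=1, G7=0, G8=1, G9=0, G10=0 → Y1=0, Y2=0. Observed Y1=0, Y2=1.
  G0: stuck-at-1, inverted output ✓; others ✗
  G1: stuck-at-1, inverted output ✓; others ✗
  G2: none of the 3 fault types match ✗
  G3: stuck-at-1, inverted output ✓; others ✗
  G4: stuck-at-0, inverted output ✓; others ✗
  G5: none of the 3 fault types match ✗
  G6: none of the 3 fault types match ✗
  G7: stuck-at-1, inverted output ✓; others ✗
  G8: stuck-at-0, inverted output ✓; others ✗
  G9: none of the 3 fault types match ✗
  G10: stuck-at-1, inverted output ✓; others ✗
Consistent faults: {G0 stuck-at-1, G0 inverted output, G1 stuck-at-1, G1 inverted output, G3 stuck-at-1, G3 inverted output, G4 stuck-at-0, G4 inverted output, G7 stuck-at-1, G7 inverted output, G8 stuck-at-0, G8 inverted output, G10 stuck-at-1, G10 inverted output} — 14 in all.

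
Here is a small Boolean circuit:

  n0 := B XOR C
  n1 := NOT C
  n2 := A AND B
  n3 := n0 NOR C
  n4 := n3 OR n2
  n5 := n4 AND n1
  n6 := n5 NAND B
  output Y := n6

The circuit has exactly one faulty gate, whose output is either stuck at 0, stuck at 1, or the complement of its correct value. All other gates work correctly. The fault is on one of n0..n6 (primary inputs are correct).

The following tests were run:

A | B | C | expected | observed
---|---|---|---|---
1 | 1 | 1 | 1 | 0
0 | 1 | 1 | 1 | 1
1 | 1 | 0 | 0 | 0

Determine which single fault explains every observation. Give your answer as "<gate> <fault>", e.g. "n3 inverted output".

n1 stuck-at-1

Fault-free values for test 1 (A=1, B=1, C=1): n0=0, n1=0, n2=1, n3=0, n4=1, n5=0, n6=1, giving Y=1. Observed 0.
Test 1: faults giving observed 0 are {n1 stuck-at-1, n1 inverted output, n5 stuck-at-1, n5 inverted output, n6 stuck-at-0, n6 inverted output}.
Test 2 (A=0, B=1, C=1): fault-free n0=0, n1=0, n2=0, n3=0, n4=0, n5=0, n6=1 → 1; observed 1. Eliminates n5 stuck-at-1, n5 inverted output, n6 stuck-at-0, n6 inverted output.
Test 3 (A=1, B=1, C=0): fault-free n0=1, n1=1, n2=1, n3=0, n4=1, n5=1, n6=0 → 0; observed 0. Eliminates n1 inverted output.
Only n1 stuck-at-1 is consistent with every test.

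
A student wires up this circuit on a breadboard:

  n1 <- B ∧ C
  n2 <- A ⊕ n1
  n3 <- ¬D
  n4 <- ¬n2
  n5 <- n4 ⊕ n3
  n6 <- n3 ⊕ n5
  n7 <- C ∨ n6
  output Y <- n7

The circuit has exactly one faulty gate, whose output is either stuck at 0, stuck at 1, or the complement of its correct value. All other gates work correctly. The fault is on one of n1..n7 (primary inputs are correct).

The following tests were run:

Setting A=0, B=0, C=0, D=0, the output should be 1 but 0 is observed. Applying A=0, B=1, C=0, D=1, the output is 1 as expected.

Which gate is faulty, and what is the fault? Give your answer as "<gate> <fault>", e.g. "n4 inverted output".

n5 stuck-at-1

Fault-free values for test 1 (A=0, B=0, C=0, D=0): n1=0, n2=0, n3=1, n4=1, n5=0, n6=1, n7=1, giving Y=1. Observed 0.
Test 1: faults giving observed 0 are {n1 stuck-at-1, n1 inverted output, n2 stuck-at-1, n2 inverted output, n4 stuck-at-0, n4 inverted output, n5 stuck-at-1, n5 inverted output, n6 stuck-at-0, n6 inverted output, n7 stuck-at-0, n7 inverted output}.
Test 2 (A=0, B=1, C=0, D=1): fault-free n1=0, n2=0, n3=0, n4=1, n5=1, n6=1, n7=1 → 1; observed 1. Eliminates n1 stuck-at-1, n1 inverted output, n2 stuck-at-1, n2 inverted output, n4 stuck-at-0, n4 inverted output, n5 inverted output, n6 stuck-at-0, n6 inverted output, n7 stuck-at-0, n7 inverted output.
Only n5 stuck-at-1 is consistent with every test.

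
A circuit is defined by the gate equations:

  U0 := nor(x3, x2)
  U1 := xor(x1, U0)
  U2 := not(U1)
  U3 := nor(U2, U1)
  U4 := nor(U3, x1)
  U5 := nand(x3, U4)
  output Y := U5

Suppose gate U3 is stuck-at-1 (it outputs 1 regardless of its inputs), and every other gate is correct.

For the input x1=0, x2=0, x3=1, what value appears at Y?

1

Propagate with U3 forced: U0=0, U1=0, U2=1, U3=1 [stuck-at-1], U4=0, U5=1.
So Y = 1. (Without the fault it would be 0.)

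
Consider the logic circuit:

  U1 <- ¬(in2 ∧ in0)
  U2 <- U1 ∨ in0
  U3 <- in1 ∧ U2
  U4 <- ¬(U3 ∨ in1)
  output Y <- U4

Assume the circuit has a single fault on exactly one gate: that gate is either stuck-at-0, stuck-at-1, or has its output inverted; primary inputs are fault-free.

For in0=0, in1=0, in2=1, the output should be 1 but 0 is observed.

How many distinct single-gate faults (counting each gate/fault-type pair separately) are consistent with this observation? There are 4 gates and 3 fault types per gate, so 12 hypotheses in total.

Fault-free: U1=1, U2=1, U3=0, U4=1 → 1. Observed 0.
  U1 stuck-at-0: output 1 ✗
  U1 stuck-at-1: output 1 ✗
  U1 inverted output: output 1 ✗
  U2 stuck-at-0: output 1 ✗
  U2 stuck-at-1: output 1 ✗
  U2 inverted output: output 1 ✗
  U3 stuck-at-0: output 1 ✗
  U3 stuck-at-1: output 0 ✓
  U3 inverted output: output 0 ✓
  U4 stuck-at-0: output 0 ✓
  U4 stuck-at-1: output 1 ✗
  U4 inverted output: output 0 ✓
Consistent faults: {U3 stuck-at-1, U3 inverted output, U4 stuck-at-0, U4 inverted output} — 4 in all.

4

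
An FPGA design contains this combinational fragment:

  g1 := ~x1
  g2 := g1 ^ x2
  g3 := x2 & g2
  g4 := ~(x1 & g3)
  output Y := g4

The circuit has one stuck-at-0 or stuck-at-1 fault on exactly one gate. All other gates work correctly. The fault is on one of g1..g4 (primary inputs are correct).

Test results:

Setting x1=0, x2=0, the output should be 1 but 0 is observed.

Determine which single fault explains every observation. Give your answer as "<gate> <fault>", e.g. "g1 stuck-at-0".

g4 stuck-at-0

Fault-free values for test 1 (x1=0, x2=0): g1=1, g2=1, g3=0, g4=1, giving Y=1. Observed 0.
Test 1: faults giving observed 0 are {g4 stuck-at-0}.
Only g4 stuck-at-0 is consistent with every test.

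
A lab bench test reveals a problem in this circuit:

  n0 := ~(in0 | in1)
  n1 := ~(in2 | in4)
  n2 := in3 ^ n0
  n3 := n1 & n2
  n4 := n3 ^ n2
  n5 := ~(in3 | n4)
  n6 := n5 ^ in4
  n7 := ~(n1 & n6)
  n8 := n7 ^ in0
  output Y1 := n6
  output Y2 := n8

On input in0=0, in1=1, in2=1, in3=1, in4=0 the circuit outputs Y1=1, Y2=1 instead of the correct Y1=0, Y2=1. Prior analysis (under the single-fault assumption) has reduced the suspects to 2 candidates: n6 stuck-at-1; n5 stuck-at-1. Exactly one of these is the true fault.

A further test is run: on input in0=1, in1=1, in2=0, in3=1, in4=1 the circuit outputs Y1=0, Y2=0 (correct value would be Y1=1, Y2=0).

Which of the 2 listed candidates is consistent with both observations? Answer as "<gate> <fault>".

Evaluate each candidate on input in0=1, in1=1, in2=0, in3=1, in4=1:
  n6 stuck-at-1: n0=0, n1=0, n2=1, n3=0, n4=1, n5=0, n6=1 [stuck-at-1], n7=1, n8=0 → Y1=1, Y2=0 — eliminated
  n5 stuck-at-1: n0=0, n1=0, n2=1, n3=0, n4=1, n5=1 [stuck-at-1], n6=0, n7=1, n8=0 → Y1=0, Y2=0 — matches
Only n5 stuck-at-1 reproduces the observed Y1=0, Y2=0.

n5 stuck-at-1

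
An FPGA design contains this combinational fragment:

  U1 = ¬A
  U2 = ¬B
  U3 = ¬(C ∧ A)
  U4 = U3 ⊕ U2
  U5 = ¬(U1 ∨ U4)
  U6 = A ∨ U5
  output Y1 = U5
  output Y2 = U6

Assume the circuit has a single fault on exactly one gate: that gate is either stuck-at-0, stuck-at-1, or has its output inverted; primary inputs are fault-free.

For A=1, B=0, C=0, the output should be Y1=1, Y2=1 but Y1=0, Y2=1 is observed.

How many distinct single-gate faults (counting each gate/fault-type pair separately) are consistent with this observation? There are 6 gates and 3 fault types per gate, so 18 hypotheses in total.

10

Fault-free: U1=0, U2=1, U3=1, U4=0, U5=1, U6=1 → Y1=1, Y2=1. Observed Y1=0, Y2=1.
  U1: stuck-at-1, inverted output ✓; others ✗
  U2: stuck-at-0, inverted output ✓; others ✗
  U3: stuck-at-0, inverted output ✓; others ✗
  U4: stuck-at-1, inverted output ✓; others ✗
  U5: stuck-at-0, inverted output ✓; others ✗
  U6: none of the 3 fault types match ✗
Consistent faults: {U1 stuck-at-1, U1 inverted output, U2 stuck-at-0, U2 inverted output, U3 stuck-at-0, U3 inverted output, U4 stuck-at-1, U4 inverted output, U5 stuck-at-0, U5 inverted output} — 10 in all.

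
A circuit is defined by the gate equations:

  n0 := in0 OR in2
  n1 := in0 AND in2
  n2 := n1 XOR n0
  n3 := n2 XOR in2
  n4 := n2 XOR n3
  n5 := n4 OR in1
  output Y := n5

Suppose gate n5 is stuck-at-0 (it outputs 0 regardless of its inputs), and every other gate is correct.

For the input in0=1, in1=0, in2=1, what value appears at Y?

0

Propagate with n5 forced: n0=1, n1=1, n2=0, n3=1, n4=1, n5=0 [stuck-at-0].
So Y = 0. (Without the fault it would be 1.)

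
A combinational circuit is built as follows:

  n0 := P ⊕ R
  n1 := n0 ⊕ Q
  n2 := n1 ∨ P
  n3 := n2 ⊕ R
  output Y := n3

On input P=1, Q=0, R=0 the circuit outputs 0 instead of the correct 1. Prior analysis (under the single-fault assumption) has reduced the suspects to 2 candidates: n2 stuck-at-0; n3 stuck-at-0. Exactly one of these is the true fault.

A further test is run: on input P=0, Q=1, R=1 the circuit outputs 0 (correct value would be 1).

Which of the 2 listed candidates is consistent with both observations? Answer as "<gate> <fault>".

Evaluate each candidate on input P=0, Q=1, R=1:
  n2 stuck-at-0: n0=1, n1=0, n2=0 [stuck-at-0], n3=1 → 1 — eliminated
  n3 stuck-at-0: n0=1, n1=0, n2=0, n3=0 [stuck-at-0] → 0 — matches
Only n3 stuck-at-0 reproduces the observed 0.

n3 stuck-at-0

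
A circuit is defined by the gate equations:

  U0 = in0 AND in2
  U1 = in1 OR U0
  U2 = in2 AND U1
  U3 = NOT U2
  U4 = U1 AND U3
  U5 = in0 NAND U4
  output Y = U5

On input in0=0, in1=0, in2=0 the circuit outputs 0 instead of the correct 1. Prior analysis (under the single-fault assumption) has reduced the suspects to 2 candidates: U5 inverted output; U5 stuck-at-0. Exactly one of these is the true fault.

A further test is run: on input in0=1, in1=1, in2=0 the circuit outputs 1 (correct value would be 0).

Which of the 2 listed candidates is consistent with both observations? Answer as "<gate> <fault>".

Evaluate each candidate on input in0=1, in1=1, in2=0:
  U5 inverted output: U0=0, U1=1, U2=0, U3=1, U4=1, U5=1 [inverted output] → 1 — matches
  U5 stuck-at-0: U0=0, U1=1, U2=0, U3=1, U4=1, U5=0 [stuck-at-0] → 0 — eliminated
Only U5 inverted output reproduces the observed 1.

U5 inverted output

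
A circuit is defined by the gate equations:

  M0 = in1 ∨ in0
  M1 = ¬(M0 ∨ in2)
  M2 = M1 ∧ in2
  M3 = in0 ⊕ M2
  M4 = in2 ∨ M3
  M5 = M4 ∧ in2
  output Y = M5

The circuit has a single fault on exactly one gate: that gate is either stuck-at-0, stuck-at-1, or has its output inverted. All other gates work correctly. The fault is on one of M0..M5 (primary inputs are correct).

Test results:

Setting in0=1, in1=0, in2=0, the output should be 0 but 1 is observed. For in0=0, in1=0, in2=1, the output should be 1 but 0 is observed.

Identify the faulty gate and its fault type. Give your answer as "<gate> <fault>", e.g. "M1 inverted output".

Fault-free values for test 1 (in0=1, in1=0, in2=0): M0=1, M1=0, M2=0, M3=1, M4=1, M5=0, giving Y=0. Observed 1.
Test 1: faults giving observed 1 are {M5 stuck-at-1, M5 inverted output}.
Test 2 (in0=0, in1=0, in2=1): fault-free M0=0, M1=0, M2=0, M3=0, M4=1, M5=1 → 1; observed 0. Eliminates M5 stuck-at-1.
Only M5 inverted output is consistent with every test.

M5 inverted output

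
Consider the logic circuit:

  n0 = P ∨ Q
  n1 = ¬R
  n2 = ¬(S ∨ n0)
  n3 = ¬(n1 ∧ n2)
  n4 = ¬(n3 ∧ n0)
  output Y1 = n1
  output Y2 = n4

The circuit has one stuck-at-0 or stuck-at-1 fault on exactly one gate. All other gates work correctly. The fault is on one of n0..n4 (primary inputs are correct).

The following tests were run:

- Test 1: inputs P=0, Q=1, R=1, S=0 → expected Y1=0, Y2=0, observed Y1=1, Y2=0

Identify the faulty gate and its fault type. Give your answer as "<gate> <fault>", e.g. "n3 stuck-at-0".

Fault-free values for test 1 (P=0, Q=1, R=1, S=0): n0=1, n1=0, n2=0, n3=1, n4=0, giving Y1=0, Y2=0. Observed Y1=1, Y2=0.
Test 1: faults giving observed Y1=1, Y2=0 are {n1 stuck-at-1}.
Only n1 stuck-at-1 is consistent with every test.

n1 stuck-at-1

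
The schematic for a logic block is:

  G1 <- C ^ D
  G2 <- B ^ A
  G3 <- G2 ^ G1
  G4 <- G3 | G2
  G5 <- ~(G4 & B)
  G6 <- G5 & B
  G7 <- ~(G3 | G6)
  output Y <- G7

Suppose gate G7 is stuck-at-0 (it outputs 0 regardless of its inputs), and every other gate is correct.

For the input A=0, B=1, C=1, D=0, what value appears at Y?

0

Propagate with G7 forced: G1=1, G2=1, G3=0, G4=1, G5=0, G6=0, G7=0 [stuck-at-0].
So Y = 0. (Without the fault it would be 1.)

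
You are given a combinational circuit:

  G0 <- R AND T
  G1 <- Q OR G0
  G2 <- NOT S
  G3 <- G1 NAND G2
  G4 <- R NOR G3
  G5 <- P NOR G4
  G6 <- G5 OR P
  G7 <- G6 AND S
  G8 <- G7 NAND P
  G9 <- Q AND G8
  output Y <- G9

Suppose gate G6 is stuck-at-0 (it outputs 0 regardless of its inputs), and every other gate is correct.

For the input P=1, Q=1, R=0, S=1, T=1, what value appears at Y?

Propagate with G6 forced: G0=0, G1=1, G2=0, G3=1, G4=0, G5=0, G6=0 [stuck-at-0], G7=0, G8=1, G9=1.
So Y = 1. (Without the fault it would be 0.)

1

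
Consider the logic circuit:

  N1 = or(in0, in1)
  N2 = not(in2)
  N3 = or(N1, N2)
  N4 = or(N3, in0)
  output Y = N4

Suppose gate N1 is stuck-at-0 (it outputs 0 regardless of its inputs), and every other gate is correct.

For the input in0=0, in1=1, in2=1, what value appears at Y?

Propagate with N1 forced: N1=0 [stuck-at-0], N2=0, N3=0, N4=0.
So Y = 0. (Without the fault it would be 1.)

0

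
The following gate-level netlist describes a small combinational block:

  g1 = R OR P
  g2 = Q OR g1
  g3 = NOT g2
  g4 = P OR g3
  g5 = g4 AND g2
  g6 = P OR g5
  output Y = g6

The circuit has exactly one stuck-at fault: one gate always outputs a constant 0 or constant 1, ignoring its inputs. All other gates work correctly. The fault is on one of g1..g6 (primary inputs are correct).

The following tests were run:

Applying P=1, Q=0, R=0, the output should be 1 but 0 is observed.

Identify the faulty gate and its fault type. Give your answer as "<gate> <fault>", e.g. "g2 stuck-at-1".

g6 stuck-at-0

Fault-free values for test 1 (P=1, Q=0, R=0): g1=1, g2=1, g3=0, g4=1, g5=1, g6=1, giving Y=1. Observed 0.
Test 1: faults giving observed 0 are {g6 stuck-at-0}.
Only g6 stuck-at-0 is consistent with every test.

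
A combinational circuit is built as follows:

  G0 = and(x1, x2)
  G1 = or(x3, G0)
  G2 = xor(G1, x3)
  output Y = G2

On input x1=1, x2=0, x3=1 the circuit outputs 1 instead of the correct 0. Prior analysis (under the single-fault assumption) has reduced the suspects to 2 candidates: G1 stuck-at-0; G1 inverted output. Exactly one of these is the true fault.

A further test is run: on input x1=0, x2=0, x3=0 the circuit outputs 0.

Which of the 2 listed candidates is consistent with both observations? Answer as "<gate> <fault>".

G1 stuck-at-0

Evaluate each candidate on input x1=0, x2=0, x3=0:
  G1 stuck-at-0: G0=0, G1=0 [stuck-at-0], G2=0 → 0 — matches
  G1 inverted output: G0=0, G1=1 [inverted output], G2=1 → 1 — eliminated
Only G1 stuck-at-0 reproduces the observed 0.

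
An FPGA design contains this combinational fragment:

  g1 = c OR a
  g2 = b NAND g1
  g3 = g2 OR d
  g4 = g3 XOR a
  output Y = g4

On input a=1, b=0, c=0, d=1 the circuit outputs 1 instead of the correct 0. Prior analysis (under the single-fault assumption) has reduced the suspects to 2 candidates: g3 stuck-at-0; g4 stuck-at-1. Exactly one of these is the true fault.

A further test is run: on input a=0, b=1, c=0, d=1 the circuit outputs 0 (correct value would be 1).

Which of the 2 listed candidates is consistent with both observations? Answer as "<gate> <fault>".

g3 stuck-at-0

Evaluate each candidate on input a=0, b=1, c=0, d=1:
  g3 stuck-at-0: g1=0, g2=1, g3=0 [stuck-at-0], g4=0 → 0 — matches
  g4 stuck-at-1: g1=0, g2=1, g3=1, g4=1 [stuck-at-1] → 1 — eliminated
Only g3 stuck-at-0 reproduces the observed 0.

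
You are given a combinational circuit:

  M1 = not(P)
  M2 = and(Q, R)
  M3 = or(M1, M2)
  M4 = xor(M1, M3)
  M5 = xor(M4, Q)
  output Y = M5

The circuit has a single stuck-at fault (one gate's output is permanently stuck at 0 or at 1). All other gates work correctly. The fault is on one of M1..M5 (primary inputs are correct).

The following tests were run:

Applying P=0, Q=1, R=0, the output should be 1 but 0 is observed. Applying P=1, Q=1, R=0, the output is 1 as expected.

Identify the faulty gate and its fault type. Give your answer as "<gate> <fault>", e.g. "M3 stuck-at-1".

Fault-free values for test 1 (P=0, Q=1, R=0): M1=1, M2=0, M3=1, M4=0, M5=1, giving Y=1. Observed 0.
Test 1: faults giving observed 0 are {M3 stuck-at-0, M4 stuck-at-1, M5 stuck-at-0}.
Test 2 (P=1, Q=1, R=0): fault-free M1=0, M2=0, M3=0, M4=0, M5=1 → 1; observed 1. Eliminates M4 stuck-at-1, M5 stuck-at-0.
Only M3 stuck-at-0 is consistent with every test.

M3 stuck-at-0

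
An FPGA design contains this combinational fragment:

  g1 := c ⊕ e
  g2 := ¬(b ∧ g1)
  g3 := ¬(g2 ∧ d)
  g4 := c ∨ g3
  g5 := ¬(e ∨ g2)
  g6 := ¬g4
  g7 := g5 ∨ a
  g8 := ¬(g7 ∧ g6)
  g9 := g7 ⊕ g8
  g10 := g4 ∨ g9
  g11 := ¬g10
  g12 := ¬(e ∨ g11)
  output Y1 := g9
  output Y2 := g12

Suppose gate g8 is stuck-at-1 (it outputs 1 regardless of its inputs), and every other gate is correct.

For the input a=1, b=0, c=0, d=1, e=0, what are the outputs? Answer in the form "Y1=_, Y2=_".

Propagate with g8 forced: g1=0, g2=1, g3=0, g4=0, g5=0, g6=1, g7=1, g8=1 [stuck-at-1], g9=0, g10=0, g11=1, g12=0.
So the outputs are Y1=0, Y2=0. (Without the fault they would be Y1=1, Y2=1.)

Y1=0, Y2=0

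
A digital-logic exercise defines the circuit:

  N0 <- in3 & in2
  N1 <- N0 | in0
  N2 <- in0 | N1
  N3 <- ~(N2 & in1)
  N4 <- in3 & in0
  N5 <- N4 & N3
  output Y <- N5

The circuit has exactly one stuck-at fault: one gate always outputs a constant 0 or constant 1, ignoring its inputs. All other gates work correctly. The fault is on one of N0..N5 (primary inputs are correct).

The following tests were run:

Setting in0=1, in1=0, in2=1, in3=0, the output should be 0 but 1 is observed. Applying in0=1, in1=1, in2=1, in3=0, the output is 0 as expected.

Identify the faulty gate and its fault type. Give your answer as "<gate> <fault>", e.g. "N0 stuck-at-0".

N4 stuck-at-1

Fault-free values for test 1 (in0=1, in1=0, in2=1, in3=0): N0=0, N1=1, N2=1, N3=1, N4=0, N5=0, giving Y=0. Observed 1.
Test 1: faults giving observed 1 are {N4 stuck-at-1, N5 stuck-at-1}.
Test 2 (in0=1, in1=1, in2=1, in3=0): fault-free N0=0, N1=1, N2=1, N3=0, N4=0, N5=0 → 0; observed 0. Eliminates N5 stuck-at-1.
Only N4 stuck-at-1 is consistent with every test.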